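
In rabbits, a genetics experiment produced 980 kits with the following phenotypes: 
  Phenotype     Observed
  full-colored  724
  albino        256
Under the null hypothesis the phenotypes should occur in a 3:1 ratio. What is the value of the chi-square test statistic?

0.659

Total ratio parts = 4. Expected numbers out of 980:
  full-colored: 980 × 3/4 = 735
  albino: 980 × 1/4 = 245
χ² = Σ (O − E)² / E
  full-colored: (724 − 735)² / 735 = 0.1646
  albino: (256 − 245)² / 245 = 0.4939
χ² = 0.1646 + 0.4939 = 0.6585 ≈ 0.659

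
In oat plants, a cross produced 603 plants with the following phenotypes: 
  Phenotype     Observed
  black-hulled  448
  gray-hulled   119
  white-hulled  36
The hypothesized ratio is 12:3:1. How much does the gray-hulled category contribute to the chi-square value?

Total ratio parts = 16. Expected numbers out of 603:
  black-hulled: 603 × 12/16 = 452.25
  gray-hulled: 603 × 3/16 = 113.0625
  white-hulled: 603 × 1/16 = 37.6875
Contribution of gray-hulled: (119 − 113.0625)² / 113.0625 = 0.3118

0.312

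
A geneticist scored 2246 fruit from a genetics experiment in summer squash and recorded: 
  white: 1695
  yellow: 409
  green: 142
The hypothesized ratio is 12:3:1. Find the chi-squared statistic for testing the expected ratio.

0.433

The 12:3:1 ratio has 16 parts, so with N = 2246 the expected counts are:
  white: 2246 × 12/16 = 1684.5
  yellow: 2246 × 3/16 = 421.125
  green: 2246 × 1/16 = 140.375
χ² = Σ (O − E)² / E
  white: (1695 − 1684.5)² / 1684.5 = 0.0654
  yellow: (409 − 421.125)² / 421.125 = 0.3491
  green: (142 − 140.375)² / 140.375 = 0.0188
χ² = 0.0654 + 0.3491 + 0.0188 = 0.4333 ≈ 0.433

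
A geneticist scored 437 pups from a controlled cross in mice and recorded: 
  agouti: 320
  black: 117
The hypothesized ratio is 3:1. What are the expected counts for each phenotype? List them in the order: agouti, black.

327.75, 109.25

Total ratio parts = 4. Expected numbers out of 437:
  agouti: 437 × 3/4 = 327.75
  black: 437 × 1/4 = 109.25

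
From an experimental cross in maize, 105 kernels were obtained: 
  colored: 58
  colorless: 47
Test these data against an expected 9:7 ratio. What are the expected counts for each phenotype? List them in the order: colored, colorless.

59.0625, 45.9375

Expected counts for N = 105 under a 9:7 ratio (total parts = 16):
  colored: 105 × 9/16 = 59.0625
  colorless: 105 × 7/16 = 45.9375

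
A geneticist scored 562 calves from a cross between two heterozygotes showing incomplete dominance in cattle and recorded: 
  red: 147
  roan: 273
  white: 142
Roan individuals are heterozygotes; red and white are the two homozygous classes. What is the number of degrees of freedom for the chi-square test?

With incomplete dominance, a heterozygote × heterozygote cross gives a 1:2:1 phenotypic ratio.
A goodness-of-fit test with 3 phenotype classes has df = 3 − 1 = 2.

2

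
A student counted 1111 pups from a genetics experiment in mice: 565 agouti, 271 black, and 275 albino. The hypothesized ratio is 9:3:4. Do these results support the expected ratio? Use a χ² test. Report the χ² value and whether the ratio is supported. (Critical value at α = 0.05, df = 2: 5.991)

Expected counts for N = 1111 under a 9:3:4 ratio (total parts = 16):
  agouti: 1111 × 9/16 = 624.9375
  black: 1111 × 3/16 = 208.3125
  albino: 1111 × 4/16 = 277.75
χ² = Σ (O − E)² / E
  agouti: (565 − 624.9375)² / 624.9375 = 5.7486
  black: (271 − 208.3125)² / 208.3125 = 18.8646
  albino: (275 − 277.75)² / 277.75 = 0.0272
χ² = 5.7486 + 18.8646 + 0.0272 = 24.6404 ≈ 24.640
Degrees of freedom = 3 − 1 = 2; critical value at α = 0.05 is 5.991.
Since 24.640 > 5.991, we reject the null hypothesis — the data do not fit the 9:3:4 ratio.

24.640; not consistent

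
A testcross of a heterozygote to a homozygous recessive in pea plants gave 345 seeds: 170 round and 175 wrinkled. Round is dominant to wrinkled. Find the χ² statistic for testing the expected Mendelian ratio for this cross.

A testcross of a heterozygote (Aa × aa) gives a 1:1 phenotypic ratio.
Expected counts for N = 345 under a 1:1 ratio (total parts = 2):
  round: 345 × 1/2 = 172.5
  wrinkled: 345 × 1/2 = 172.5
χ² = Σ (O − E)² / E
  round: (170 − 172.5)² / 172.5 = 0.0362
  wrinkled: (175 − 172.5)² / 172.5 = 0.0362
χ² = 0.0362 + 0.0362 = 0.0724 ≈ 0.072

0.072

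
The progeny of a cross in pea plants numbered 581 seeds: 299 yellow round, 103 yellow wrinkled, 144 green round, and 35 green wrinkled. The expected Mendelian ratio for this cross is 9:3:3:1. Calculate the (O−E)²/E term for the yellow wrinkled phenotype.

0.324

The 9:3:3:1 ratio has 16 parts, so with N = 581 the expected counts are:
  yellow round: 581 × 9/16 = 326.8125
  yellow wrinkled: 581 × 3/16 = 108.9375
  green round: 581 × 3/16 = 108.9375
  green wrinkled: 581 × 1/16 = 36.3125
Contribution of yellow wrinkled: (103 − 108.9375)² / 108.9375 = 0.3236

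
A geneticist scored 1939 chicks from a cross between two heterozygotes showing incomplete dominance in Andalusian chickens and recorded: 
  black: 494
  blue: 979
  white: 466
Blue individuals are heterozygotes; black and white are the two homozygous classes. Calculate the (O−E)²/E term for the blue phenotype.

0.093

With incomplete dominance, a heterozygote × heterozygote cross gives a 1:2:1 phenotypic ratio.
The 1:2:1 ratio has 4 parts, so with N = 1939 the expected counts are:
  black: 1939 × 1/4 = 484.75
  blue: 1939 × 2/4 = 969.5
  white: 1939 × 1/4 = 484.75
Contribution of blue: (979 − 969.5)² / 969.5 = 0.0931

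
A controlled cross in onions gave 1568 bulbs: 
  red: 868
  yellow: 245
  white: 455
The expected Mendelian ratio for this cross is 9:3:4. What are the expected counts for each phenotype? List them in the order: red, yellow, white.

882, 294, 392

Under the 9:3:4 hypothesis (Σ ratio = 16, N = 1568):
  red: 1568 × 9/16 = 882
  yellow: 1568 × 3/16 = 294
  white: 1568 × 4/16 = 392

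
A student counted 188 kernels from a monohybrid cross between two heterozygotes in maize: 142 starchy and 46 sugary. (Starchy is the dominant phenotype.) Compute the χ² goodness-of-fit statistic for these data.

0.028

For a monohybrid cross between heterozygotes with complete dominance, the expected phenotypic ratio is 3:1.
Total ratio parts = 4. Expected numbers out of 188:
  starchy: 188 × 3/4 = 141
  sugary: 188 × 1/4 = 47
χ² = Σ (O − E)² / E
  starchy: (142 − 141)² / 141 = 0.0071
  sugary: (46 − 47)² / 47 = 0.0213
χ² = 0.0071 + 0.0213 = 0.0284 ≈ 0.028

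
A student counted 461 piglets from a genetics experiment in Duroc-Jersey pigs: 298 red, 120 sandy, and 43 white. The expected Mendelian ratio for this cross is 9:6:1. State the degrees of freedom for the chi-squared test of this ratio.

A goodness-of-fit test with 3 phenotype classes has df = 3 − 1 = 2.

2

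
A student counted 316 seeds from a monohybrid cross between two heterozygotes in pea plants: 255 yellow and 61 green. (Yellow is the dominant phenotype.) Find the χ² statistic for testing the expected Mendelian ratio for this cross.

For a monohybrid cross between heterozygotes with complete dominance, the expected phenotypic ratio is 3:1.
Under the 3:1 hypothesis (Σ ratio = 4, N = 316):
  yellow: 316 × 3/4 = 237
  green: 316 × 1/4 = 79
χ² = Σ (O − E)² / E
  yellow: (255 − 237)² / 237 = 1.3671
  green: (61 − 79)² / 79 = 4.1013
χ² = 1.3671 + 4.1013 = 5.4684 ≈ 5.468

5.468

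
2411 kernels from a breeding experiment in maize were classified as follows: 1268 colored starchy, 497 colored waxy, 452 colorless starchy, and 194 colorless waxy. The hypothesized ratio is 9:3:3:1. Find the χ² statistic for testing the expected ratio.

22.651

Under the 9:3:3:1 hypothesis (Σ ratio = 16, N = 2411):
  colored starchy: 2411 × 9/16 = 1356.1875
  colored waxy: 2411 × 3/16 = 452.0625
  colorless starchy: 2411 × 3/16 = 452.0625
  colorless waxy: 2411 × 1/16 = 150.6875
χ² = Σ (O − E)² / E
  colored starchy: (1268 − 1356.1875)² / 1356.1875 = 5.7345
  colored waxy: (497 − 452.0625)² / 452.0625 = 4.4670
  colorless starchy: (452 − 452.0625)² / 452.0625 = 0.0000
  colorless waxy: (194 − 150.6875)² / 150.6875 = 12.4494
χ² = 5.7345 + 4.4670 + 0.0000 + 12.4494 = 22.6509 ≈ 22.651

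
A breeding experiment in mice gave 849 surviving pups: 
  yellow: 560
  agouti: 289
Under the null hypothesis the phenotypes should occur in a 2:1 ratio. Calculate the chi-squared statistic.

0.191

Expected counts for N = 849 under a 2:1 ratio (total parts = 3):
  yellow: 849 × 2/3 = 566
  agouti: 849 × 1/3 = 283
χ² = Σ (O − E)² / E
  yellow: (560 − 566)² / 566 = 0.0636
  agouti: (289 − 283)² / 283 = 0.1272
χ² = 0.0636 + 0.1272 = 0.1908 ≈ 0.191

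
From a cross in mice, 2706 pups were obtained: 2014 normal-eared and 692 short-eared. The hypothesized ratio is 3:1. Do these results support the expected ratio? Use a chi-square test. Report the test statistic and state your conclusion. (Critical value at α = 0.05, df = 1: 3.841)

Under the 3:1 hypothesis (Σ ratio = 4, N = 2706):
  normal-eared: 2706 × 3/4 = 2029.5
  short-eared: 2706 × 1/4 = 676.5
χ² = Σ (O − E)² / E
  normal-eared: (2014 − 2029.5)² / 2029.5 = 0.1184
  short-eared: (692 − 676.5)² / 676.5 = 0.3551
χ² = 0.1184 + 0.3551 = 0.4735 ≈ 0.474
Degrees of freedom = 2 − 1 = 1; critical value at α = 0.05 is 3.841.
Since 0.474 < 3.841, we fail to reject the null hypothesis — the data are consistent with the 3:1 ratio.

0.474; consistent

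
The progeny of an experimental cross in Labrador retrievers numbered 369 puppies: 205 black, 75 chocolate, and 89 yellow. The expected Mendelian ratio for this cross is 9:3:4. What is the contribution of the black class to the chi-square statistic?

0.032

Total ratio parts = 16. Expected numbers out of 369:
  black: 369 × 9/16 = 207.5625
  chocolate: 369 × 3/16 = 69.1875
  yellow: 369 × 4/16 = 92.25
Contribution of black: (205 − 207.5625)² / 207.5625 = 0.0316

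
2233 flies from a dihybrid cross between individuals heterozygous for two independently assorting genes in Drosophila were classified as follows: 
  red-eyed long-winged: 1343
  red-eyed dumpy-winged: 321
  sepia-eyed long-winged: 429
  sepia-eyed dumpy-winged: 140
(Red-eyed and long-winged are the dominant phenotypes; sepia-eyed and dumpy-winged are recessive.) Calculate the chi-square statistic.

29.065

A dihybrid F₂ with independent assortment and complete dominance at both loci gives a 9:3:3:1 phenotypic ratio.
Total ratio parts = 16. Expected numbers out of 2233:
  red-eyed long-winged: 2233 × 9/16 = 1256.0625
  red-eyed dumpy-winged: 2233 × 3/16 = 418.6875
  sepia-eyed long-winged: 2233 × 3/16 = 418.6875
  sepia-eyed dumpy-winged: 2233 × 1/16 = 139.5625
χ² = Σ (O − E)² / E
  red-eyed long-winged: (1343 − 1256.0625)² / 1256.0625 = 6.0173
  red-eyed dumpy-winged: (321 − 418.6875)² / 418.6875 = 22.7923
  sepia-eyed long-winged: (429 − 418.6875)² / 418.6875 = 0.2540
  sepia-eyed dumpy-winged: (140 − 139.5625)² / 139.5625 = 0.0014
χ² = 6.0173 + 22.7923 + 0.2540 + 0.0014 = 29.065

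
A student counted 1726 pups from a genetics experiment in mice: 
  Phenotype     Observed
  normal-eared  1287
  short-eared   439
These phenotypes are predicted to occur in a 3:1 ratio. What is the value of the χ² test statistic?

Expected counts for N = 1726 under a 3:1 ratio (total parts = 4):
  normal-eared: 1726 × 3/4 = 1294.5
  short-eared: 1726 × 1/4 = 431.5
χ² = Σ (O − E)² / E
  normal-eared: (1287 − 1294.5)² / 1294.5 = 0.0435
  short-eared: (439 − 431.5)² / 431.5 = 0.1304
χ² = 0.0435 + 0.1304 = 0.1739 ≈ 0.174

0.174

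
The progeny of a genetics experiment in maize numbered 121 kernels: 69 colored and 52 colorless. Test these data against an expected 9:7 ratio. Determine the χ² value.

Expected counts for N = 121 under a 9:7 ratio (total parts = 16):
  colored: 121 × 9/16 = 68.0625
  colorless: 121 × 7/16 = 52.9375
χ² = Σ (O − E)² / E
  colored: (69 − 68.0625)² / 68.0625 = 0.0129
  colorless: (52 − 52.9375)² / 52.9375 = 0.0166
χ² = 0.0129 + 0.0166 = 0.0295 ≈ 0.030

0.030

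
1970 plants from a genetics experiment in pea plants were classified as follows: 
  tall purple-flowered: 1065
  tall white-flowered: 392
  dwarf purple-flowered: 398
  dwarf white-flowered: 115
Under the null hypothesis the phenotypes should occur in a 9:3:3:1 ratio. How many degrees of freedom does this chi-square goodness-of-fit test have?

3

A goodness-of-fit test with 4 phenotype classes has df = 4 − 1 = 3.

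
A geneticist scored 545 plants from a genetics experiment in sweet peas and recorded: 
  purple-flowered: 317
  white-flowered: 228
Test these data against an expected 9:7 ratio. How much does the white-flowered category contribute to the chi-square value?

0.457

Total ratio parts = 16. Expected numbers out of 545:
  purple-flowered: 545 × 9/16 = 306.5625
  white-flowered: 545 × 7/16 = 238.4375
Contribution of white-flowered: (228 − 238.4375)² / 238.4375 = 0.4569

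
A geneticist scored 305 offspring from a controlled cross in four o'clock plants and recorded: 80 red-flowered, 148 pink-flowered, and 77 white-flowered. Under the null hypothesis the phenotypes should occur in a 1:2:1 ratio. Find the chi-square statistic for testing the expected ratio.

0.325

Under the 1:2:1 hypothesis (Σ ratio = 4, N = 305):
  red-flowered: 305 × 1/4 = 76.25
  pink-flowered: 305 × 2/4 = 152.5
  white-flowered: 305 × 1/4 = 76.25
χ² = Σ (O − E)² / E
  red-flowered: (80 − 76.25)² / 76.25 = 0.1844
  pink-flowered: (148 − 152.5)² / 152.5 = 0.1328
  white-flowered: (77 − 76.25)² / 76.25 = 0.0074
χ² = 0.1844 + 0.1328 + 0.0074 = 0.3246 ≈ 0.325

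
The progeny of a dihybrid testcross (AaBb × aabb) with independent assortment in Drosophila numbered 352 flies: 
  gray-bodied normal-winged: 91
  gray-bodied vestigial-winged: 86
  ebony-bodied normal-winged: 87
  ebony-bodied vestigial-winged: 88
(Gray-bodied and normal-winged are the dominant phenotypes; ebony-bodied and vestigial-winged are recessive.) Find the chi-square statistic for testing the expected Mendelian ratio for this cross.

A dihybrid testcross with independent assortment gives a 1:1:1:1 ratio.
Total ratio parts = 4. Expected numbers out of 352:
  gray-bodied normal-winged: 352 × 1/4 = 88
  gray-bodied vestigial-winged: 352 × 1/4 = 88
  ebony-bodied normal-winged: 352 × 1/4 = 88
  ebony-bodied vestigial-winged: 352 × 1/4 = 88
χ² = Σ (O − E)² / E
  gray-bodied normal-winged: (91 − 88)² / 88 = 0.1023
  gray-bodied vestigial-winged: (86 − 88)² / 88 = 0.0455
  ebony-bodied normal-winged: (87 − 88)² / 88 = 0.0114
  ebony-bodied vestigial-winged: (88 − 88)² / 88 = 0.0000
χ² = 0.1023 + 0.0455 + 0.0114 + 0.0000 = 0.1592 ≈ 0.159

0.159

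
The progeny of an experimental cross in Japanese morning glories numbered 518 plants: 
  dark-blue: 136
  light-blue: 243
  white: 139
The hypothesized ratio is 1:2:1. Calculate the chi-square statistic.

2.012

Under the 1:2:1 hypothesis (Σ ratio = 4, N = 518):
  dark-blue: 518 × 1/4 = 129.5
  light-blue: 518 × 2/4 = 259
  white: 518 × 1/4 = 129.5
χ² = Σ (O − E)² / E
  dark-blue: (136 − 129.5)² / 129.5 = 0.3263
  light-blue: (243 − 259)² / 259 = 0.9884
  white: (139 − 129.5)² / 129.5 = 0.6969
χ² = 0.3263 + 0.9884 + 0.6969 = 2.0116 ≈ 2.012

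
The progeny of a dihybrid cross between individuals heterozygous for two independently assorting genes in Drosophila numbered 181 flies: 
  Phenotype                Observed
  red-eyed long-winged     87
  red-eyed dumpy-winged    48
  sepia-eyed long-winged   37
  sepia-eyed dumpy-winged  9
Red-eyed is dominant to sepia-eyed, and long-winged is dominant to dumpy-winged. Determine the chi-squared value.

8.731

A dihybrid F₂ with independent assortment and complete dominance at both loci gives a 9:3:3:1 phenotypic ratio.
Under the 9:3:3:1 hypothesis (Σ ratio = 16, N = 181):
  red-eyed long-winged: 181 × 9/16 = 101.8125
  red-eyed dumpy-winged: 181 × 3/16 = 33.9375
  sepia-eyed long-winged: 181 × 3/16 = 33.9375
  sepia-eyed dumpy-winged: 181 × 1/16 = 11.3125
χ² = Σ (O − E)² / E
  red-eyed long-winged: (87 − 101.8125)² / 101.8125 = 2.1550
  red-eyed dumpy-winged: (48 − 33.9375)² / 33.9375 = 5.8270
  sepia-eyed long-winged: (37 − 33.9375)² / 33.9375 = 0.2764
  sepia-eyed dumpy-winged: (9 − 11.3125)² / 11.3125 = 0.4727
χ² = 2.1550 + 5.8270 + 0.2764 + 0.4727 = 8.7311 ≈ 8.731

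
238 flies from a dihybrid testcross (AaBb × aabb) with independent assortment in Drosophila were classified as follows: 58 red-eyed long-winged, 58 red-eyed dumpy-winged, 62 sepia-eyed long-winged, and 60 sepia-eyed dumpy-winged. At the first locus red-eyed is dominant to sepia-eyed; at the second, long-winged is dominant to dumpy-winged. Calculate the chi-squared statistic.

0.185

A dihybrid testcross with independent assortment gives a 1:1:1:1 ratio.
The 1:1:1:1 ratio has 4 parts, so with N = 238 the expected counts are:
  red-eyed long-winged: 238 × 1/4 = 59.5
  red-eyed dumpy-winged: 238 × 1/4 = 59.5
  sepia-eyed long-winged: 238 × 1/4 = 59.5
  sepia-eyed dumpy-winged: 238 × 1/4 = 59.5
χ² = Σ (O − E)² / E
  red-eyed long-winged: (58 − 59.5)² / 59.5 = 0.0378
  red-eyed dumpy-winged: (58 − 59.5)² / 59.5 = 0.0378
  sepia-eyed long-winged: (62 − 59.5)² / 59.5 = 0.1050
  sepia-eyed dumpy-winged: (60 − 59.5)² / 59.5 = 0.0042
χ² = 0.0378 + 0.0378 + 0.1050 + 0.0042 = 0.1848 ≈ 0.185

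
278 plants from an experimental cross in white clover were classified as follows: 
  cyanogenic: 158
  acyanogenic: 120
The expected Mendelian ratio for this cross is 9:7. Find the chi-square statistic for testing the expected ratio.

0.039

Total ratio parts = 16. Expected numbers out of 278:
  cyanogenic: 278 × 9/16 = 156.375
  acyanogenic: 278 × 7/16 = 121.625
χ² = Σ (O − E)² / E
  cyanogenic: (158 − 156.375)² / 156.375 = 0.0169
  acyanogenic: (120 − 121.625)² / 121.625 = 0.0217
χ² = 0.0169 + 0.0217 = 0.0386 ≈ 0.039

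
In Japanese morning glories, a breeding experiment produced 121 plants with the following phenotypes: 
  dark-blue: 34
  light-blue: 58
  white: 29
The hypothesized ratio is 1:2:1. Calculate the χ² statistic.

0.620

The 1:2:1 ratio has 4 parts, so with N = 121 the expected counts are:
  dark-blue: 121 × 1/4 = 30.25
  light-blue: 121 × 2/4 = 60.5
  white: 121 × 1/4 = 30.25
χ² = Σ (O − E)² / E
  dark-blue: (34 − 30.25)² / 30.25 = 0.4649
  light-blue: (58 − 60.5)² / 60.5 = 0.1033
  white: (29 − 30.25)² / 30.25 = 0.0517
χ² = 0.4649 + 0.1033 + 0.0517 = 0.6199 ≈ 0.620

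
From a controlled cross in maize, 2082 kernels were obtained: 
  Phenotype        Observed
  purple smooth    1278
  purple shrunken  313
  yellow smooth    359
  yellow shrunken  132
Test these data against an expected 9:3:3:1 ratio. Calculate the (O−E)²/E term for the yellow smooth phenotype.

Expected counts for N = 2082 under a 9:3:3:1 ratio (total parts = 16):
  purple smooth: 2082 × 9/16 = 1171.125
  purple shrunken: 2082 × 3/16 = 390.375
  yellow smooth: 2082 × 3/16 = 390.375
  yellow shrunken: 2082 × 1/16 = 130.125
Contribution of yellow smooth: (359 − 390.375)² / 390.375 = 2.5217

2.522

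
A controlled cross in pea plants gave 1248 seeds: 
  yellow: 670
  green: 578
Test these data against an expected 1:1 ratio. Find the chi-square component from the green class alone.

3.391

The 1:1 ratio has 2 parts, so with N = 1248 the expected counts are:
  yellow: 1248 × 1/2 = 624
  green: 1248 × 1/2 = 624
Contribution of green: (578 − 624)² / 624 = 3.3910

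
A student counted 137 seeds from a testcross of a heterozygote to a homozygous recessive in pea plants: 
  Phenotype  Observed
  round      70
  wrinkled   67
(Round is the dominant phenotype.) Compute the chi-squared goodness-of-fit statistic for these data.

A testcross of a heterozygote (Aa × aa) gives a 1:1 phenotypic ratio.
Under the 1:1 hypothesis (Σ ratio = 2, N = 137):
  round: 137 × 1/2 = 68.5
  wrinkled: 137 × 1/2 = 68.5
χ² = Σ (O − E)² / E
  round: (70 − 68.5)² / 68.5 = 0.0328
  wrinkled: (67 − 68.5)² / 68.5 = 0.0328
χ² = 0.0328 + 0.0328 = 0.0656 ≈ 0.066

0.066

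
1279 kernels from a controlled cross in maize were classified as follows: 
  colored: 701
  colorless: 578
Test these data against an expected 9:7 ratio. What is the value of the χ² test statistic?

Expected counts for N = 1279 under a 9:7 ratio (total parts = 16):
  colored: 1279 × 9/16 = 719.4375
  colorless: 1279 × 7/16 = 559.5625
χ² = Σ (O − E)² / E
  colored: (701 − 719.4375)² / 719.4375 = 0.4725
  colorless: (578 − 559.5625)² / 559.5625 = 0.6075
χ² = 0.4725 + 0.6075 = 1.080

1.080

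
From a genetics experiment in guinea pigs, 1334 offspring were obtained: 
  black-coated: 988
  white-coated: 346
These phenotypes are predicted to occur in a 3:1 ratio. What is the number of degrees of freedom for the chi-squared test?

A goodness-of-fit test with 2 phenotype classes has df = 2 − 1 = 1.

1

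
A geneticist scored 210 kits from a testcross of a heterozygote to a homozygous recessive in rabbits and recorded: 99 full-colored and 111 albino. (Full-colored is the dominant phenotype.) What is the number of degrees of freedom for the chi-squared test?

A testcross of a heterozygote (Aa × aa) gives a 1:1 phenotypic ratio.
A goodness-of-fit test with 2 phenotype classes has df = 2 − 1 = 1.

1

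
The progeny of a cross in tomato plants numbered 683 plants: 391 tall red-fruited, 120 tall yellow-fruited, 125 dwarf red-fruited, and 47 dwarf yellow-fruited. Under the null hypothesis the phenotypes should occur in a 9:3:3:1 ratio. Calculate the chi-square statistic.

1.137

Total ratio parts = 16. Expected numbers out of 683:
  tall red-fruited: 683 × 9/16 = 384.1875
  tall yellow-fruited: 683 × 3/16 = 128.0625
  dwarf red-fruited: 683 × 3/16 = 128.0625
  dwarf yellow-fruited: 683 × 1/16 = 42.6875
χ² = Σ (O − E)² / E
  tall red-fruited: (391 − 384.1875)² / 384.1875 = 0.1208
  tall yellow-fruited: (120 − 128.0625)² / 128.0625 = 0.5076
  dwarf red-fruited: (125 − 128.0625)² / 128.0625 = 0.0732
  dwarf yellow-fruited: (47 − 42.6875)² / 42.6875 = 0.4357
χ² = 0.1208 + 0.5076 + 0.0732 + 0.4357 = 1.1373 ≈ 1.137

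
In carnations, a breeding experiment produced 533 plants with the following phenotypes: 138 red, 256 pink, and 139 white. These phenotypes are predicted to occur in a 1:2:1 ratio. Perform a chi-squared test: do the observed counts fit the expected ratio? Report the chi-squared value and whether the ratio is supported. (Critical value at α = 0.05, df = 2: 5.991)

0.831; consistent

Under the 1:2:1 hypothesis (Σ ratio = 4, N = 533):
  red: 533 × 1/4 = 133.25
  pink: 533 × 2/4 = 266.5
  white: 533 × 1/4 = 133.25
χ² = Σ (O − E)² / E
  red: (138 − 133.25)² / 133.25 = 0.1693
  pink: (256 − 266.5)² / 266.5 = 0.4137
  white: (139 − 133.25)² / 133.25 = 0.2481
χ² = 0.1693 + 0.4137 + 0.2481 = 0.8311 ≈ 0.831
Degrees of freedom = 3 − 1 = 2; critical value at α = 0.05 is 5.991.
Since 0.831 < 5.991, we fail to reject the null hypothesis — the data are consistent with the 1:2:1 ratio.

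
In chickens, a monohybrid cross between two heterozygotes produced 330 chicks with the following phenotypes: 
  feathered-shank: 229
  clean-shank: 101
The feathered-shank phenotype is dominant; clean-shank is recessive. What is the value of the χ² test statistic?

For a monohybrid cross between heterozygotes with complete dominance, the expected phenotypic ratio is 3:1.
Under the 3:1 hypothesis (Σ ratio = 4, N = 330):
  feathered-shank: 330 × 3/4 = 247.5
  clean-shank: 330 × 1/4 = 82.5
χ² = Σ (O − E)² / E
  feathered-shank: (229 − 247.5)² / 247.5 = 1.3828
  clean-shank: (101 − 82.5)² / 82.5 = 4.1485
χ² = 1.3828 + 4.1485 = 5.5313 ≈ 5.531

5.531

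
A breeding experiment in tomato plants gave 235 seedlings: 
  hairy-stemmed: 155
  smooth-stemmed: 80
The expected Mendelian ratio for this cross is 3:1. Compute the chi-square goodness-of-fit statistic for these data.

10.248

Expected counts for N = 235 under a 3:1 ratio (total parts = 4):
  hairy-stemmed: 235 × 3/4 = 176.25
  smooth-stemmed: 235 × 1/4 = 58.75
χ² = Σ (O − E)² / E
  hairy-stemmed: (155 − 176.25)² / 176.25 = 2.5621
  smooth-stemmed: (80 − 58.75)² / 58.75 = 7.6862
χ² = 2.5621 + 7.6862 = 10.2483 ≈ 10.248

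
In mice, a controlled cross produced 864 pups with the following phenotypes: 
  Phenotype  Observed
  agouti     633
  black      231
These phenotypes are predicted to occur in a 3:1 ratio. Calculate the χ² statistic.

Under the 3:1 hypothesis (Σ ratio = 4, N = 864):
  agouti: 864 × 3/4 = 648
  black: 864 × 1/4 = 216
χ² = Σ (O − E)² / E
  agouti: (633 − 648)² / 648 = 0.3472
  black: (231 − 216)² / 216 = 1.0417
χ² = 0.3472 + 1.0417 = 1.3889 ≈ 1.389

1.389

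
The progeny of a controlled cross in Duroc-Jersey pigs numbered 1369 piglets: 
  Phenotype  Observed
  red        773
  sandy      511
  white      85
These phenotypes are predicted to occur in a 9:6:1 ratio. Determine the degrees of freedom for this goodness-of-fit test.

2

A goodness-of-fit test with 3 phenotype classes has df = 3 − 1 = 2.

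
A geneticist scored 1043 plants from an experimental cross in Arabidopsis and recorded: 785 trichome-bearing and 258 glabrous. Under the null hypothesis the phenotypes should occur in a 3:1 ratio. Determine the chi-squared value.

0.039

The 3:1 ratio has 4 parts, so with N = 1043 the expected counts are:
  trichome-bearing: 1043 × 3/4 = 782.25
  glabrous: 1043 × 1/4 = 260.75
χ² = Σ (O − E)² / E
  trichome-bearing: (785 − 782.25)² / 782.25 = 0.0097
  glabrous: (258 − 260.75)² / 260.75 = 0.0290
χ² = 0.0097 + 0.0290 = 0.0387 ≈ 0.039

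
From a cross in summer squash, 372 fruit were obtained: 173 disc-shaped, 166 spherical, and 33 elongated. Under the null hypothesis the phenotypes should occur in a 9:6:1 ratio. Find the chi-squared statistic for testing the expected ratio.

15.403

Total ratio parts = 16. Expected numbers out of 372:
  disc-shaped: 372 × 9/16 = 209.25
  spherical: 372 × 6/16 = 139.5
  elongated: 372 × 1/16 = 23.25
χ² = Σ (O − E)² / E
  disc-shaped: (173 − 209.25)² / 209.25 = 6.2799
  spherical: (166 − 139.5)² / 139.5 = 5.0341
  elongated: (33 − 23.25)² / 23.25 = 4.0887
χ² = 6.2799 + 5.0341 + 4.0887 = 15.4027 ≈ 15.403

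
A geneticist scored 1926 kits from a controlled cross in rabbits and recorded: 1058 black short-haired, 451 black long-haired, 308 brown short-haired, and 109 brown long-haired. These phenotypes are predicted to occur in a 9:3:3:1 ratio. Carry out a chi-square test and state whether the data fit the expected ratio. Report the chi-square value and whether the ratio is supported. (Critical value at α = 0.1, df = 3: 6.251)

Under the 9:3:3:1 hypothesis (Σ ratio = 16, N = 1926):
  black short-haired: 1926 × 9/16 = 1083.375
  black long-haired: 1926 × 3/16 = 361.125
  brown short-haired: 1926 × 3/16 = 361.125
  brown long-haired: 1926 × 1/16 = 120.375
χ² = Σ (O − E)² / E
  black short-haired: (1058 − 1083.375)² / 1083.375 = 0.5943
  black long-haired: (451 − 361.125)² / 361.125 = 22.3676
  brown short-haired: (308 − 361.125)² / 361.125 = 7.8152
  brown long-haired: (109 − 120.375)² / 120.375 = 1.0749
χ² = 0.5943 + 22.3676 + 7.8152 + 1.0749 = 31.852
Degrees of freedom = 4 − 1 = 3; critical value at α = 0.1 is 6.251.
Since 31.852 > 6.251, we reject the null hypothesis — the data do not fit the 9:3:3:1 ratio.

31.852; not consistent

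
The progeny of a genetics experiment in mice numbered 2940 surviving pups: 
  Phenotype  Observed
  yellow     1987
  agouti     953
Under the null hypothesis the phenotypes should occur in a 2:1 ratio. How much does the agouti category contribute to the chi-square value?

0.744

The 2:1 ratio has 3 parts, so with N = 2940 the expected counts are:
  yellow: 2940 × 2/3 = 1960
  agouti: 2940 × 1/3 = 980
Contribution of agouti: (953 − 980)² / 980 = 0.7439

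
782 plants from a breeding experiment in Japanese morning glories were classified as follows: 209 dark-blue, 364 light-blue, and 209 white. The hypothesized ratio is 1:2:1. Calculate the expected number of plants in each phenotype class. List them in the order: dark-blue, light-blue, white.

The 1:2:1 ratio has 4 parts, so with N = 782 the expected counts are:
  dark-blue: 782 × 1/4 = 195.5
  light-blue: 782 × 2/4 = 391
  white: 782 × 1/4 = 195.5

195.5, 391, 195.5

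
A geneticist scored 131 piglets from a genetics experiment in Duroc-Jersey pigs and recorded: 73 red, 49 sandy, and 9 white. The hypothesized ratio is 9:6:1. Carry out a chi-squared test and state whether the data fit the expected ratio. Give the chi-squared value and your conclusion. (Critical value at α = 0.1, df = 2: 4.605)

0.087; consistent

Under the 9:6:1 hypothesis (Σ ratio = 16, N = 131):
  red: 131 × 9/16 = 73.6875
  sandy: 131 × 6/16 = 49.125
  white: 131 × 1/16 = 8.1875
χ² = Σ (O − E)² / E
  red: (73 − 73.6875)² / 73.6875 = 0.0064
  sandy: (49 − 49.125)² / 49.125 = 0.0003
  white: (9 − 8.1875)² / 8.1875 = 0.0806
χ² = 0.0064 + 0.0003 + 0.0806 = 0.0873 ≈ 0.087
Degrees of freedom = 3 − 1 = 2; critical value at α = 0.1 is 4.605.
Since 0.087 < 4.605, we fail to reject the null hypothesis — the data are consistent with the 9:6:1 ratio.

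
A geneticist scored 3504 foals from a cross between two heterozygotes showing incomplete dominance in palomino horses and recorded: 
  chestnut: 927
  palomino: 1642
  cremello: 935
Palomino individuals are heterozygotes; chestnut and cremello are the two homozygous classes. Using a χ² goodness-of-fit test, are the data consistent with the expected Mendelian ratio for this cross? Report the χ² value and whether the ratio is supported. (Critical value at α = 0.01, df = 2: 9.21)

With incomplete dominance, a heterozygote × heterozygote cross gives a 1:2:1 phenotypic ratio.
The 1:2:1 ratio has 4 parts, so with N = 3504 the expected counts are:
  chestnut: 3504 × 1/4 = 876
  palomino: 3504 × 2/4 = 1752
  cremello: 3504 × 1/4 = 876
χ² = Σ (O − E)² / E
  chestnut: (927 − 876)² / 876 = 2.9692
  palomino: (1642 − 1752)² / 1752 = 6.9064
  cremello: (935 − 876)² / 876 = 3.9737
χ² = 2.9692 + 6.9064 + 3.9737 = 13.8493 ≈ 13.849
Degrees of freedom = 3 − 1 = 2; critical value at α = 0.01 is 9.21.
Since 13.849 > 9.21, we reject the null hypothesis — the data do not fit the 1:2:1 ratio.

13.849; not consistent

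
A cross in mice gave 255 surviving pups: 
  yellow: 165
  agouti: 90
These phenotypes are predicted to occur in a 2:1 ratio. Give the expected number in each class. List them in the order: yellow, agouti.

170, 85

Total ratio parts = 3. Expected numbers out of 255:
  yellow: 255 × 2/3 = 170
  agouti: 255 × 1/3 = 85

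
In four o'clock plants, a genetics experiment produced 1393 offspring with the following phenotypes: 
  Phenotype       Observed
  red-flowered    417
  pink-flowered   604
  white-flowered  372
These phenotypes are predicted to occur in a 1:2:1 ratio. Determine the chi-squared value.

27.477

Under the 1:2:1 hypothesis (Σ ratio = 4, N = 1393):
  red-flowered: 1393 × 1/4 = 348.25
  pink-flowered: 1393 × 2/4 = 696.5
  white-flowered: 1393 × 1/4 = 348.25
χ² = Σ (O − E)² / E
  red-flowered: (417 − 348.25)² / 348.25 = 13.5723
  pink-flowered: (604 − 696.5)² / 696.5 = 12.2846
  white-flowered: (372 − 348.25)² / 348.25 = 1.6197
χ² = 13.5723 + 12.2846 + 1.6197 = 27.4766 ≈ 27.477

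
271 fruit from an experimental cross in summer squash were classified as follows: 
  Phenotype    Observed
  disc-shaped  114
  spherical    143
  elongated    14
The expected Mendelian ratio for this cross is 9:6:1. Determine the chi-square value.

Total ratio parts = 16. Expected numbers out of 271:
  disc-shaped: 271 × 9/16 = 152.4375
  spherical: 271 × 6/16 = 101.625
  elongated: 271 × 1/16 = 16.9375
χ² = Σ (O − E)² / E
  disc-shaped: (114 − 152.4375)² / 152.4375 = 9.6921
  spherical: (143 − 101.625)² / 101.625 = 16.8452
  elongated: (14 − 16.9375)² / 16.9375 = 0.5095
χ² = 9.6921 + 16.8452 + 0.5095 = 27.0468 ≈ 27.047

27.047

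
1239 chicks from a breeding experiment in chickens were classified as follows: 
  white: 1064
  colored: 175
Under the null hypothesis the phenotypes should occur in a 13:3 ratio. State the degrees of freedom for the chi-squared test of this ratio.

A goodness-of-fit test with 2 phenotype classes has df = 2 − 1 = 1.

1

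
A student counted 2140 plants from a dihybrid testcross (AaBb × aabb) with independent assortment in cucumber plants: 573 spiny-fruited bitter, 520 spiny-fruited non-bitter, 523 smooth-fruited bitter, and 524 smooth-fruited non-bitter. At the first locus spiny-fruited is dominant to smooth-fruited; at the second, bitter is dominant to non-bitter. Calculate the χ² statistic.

3.615

A dihybrid testcross with independent assortment gives a 1:1:1:1 ratio.
The 1:1:1:1 ratio has 4 parts, so with N = 2140 the expected counts are:
  spiny-fruited bitter: 2140 × 1/4 = 535
  spiny-fruited non-bitter: 2140 × 1/4 = 535
  smooth-fruited bitter: 2140 × 1/4 = 535
  smooth-fruited non-bitter: 2140 × 1/4 = 535
χ² = Σ (O − E)² / E
  spiny-fruited bitter: (573 − 535)² / 535 = 2.6991
  spiny-fruited non-bitter: (520 − 535)² / 535 = 0.4206
  smooth-fruited bitter: (523 − 535)² / 535 = 0.2692
  smooth-fruited non-bitter: (524 − 535)² / 535 = 0.2262
χ² = 2.6991 + 0.4206 + 0.2692 + 0.2262 = 3.6151 ≈ 3.615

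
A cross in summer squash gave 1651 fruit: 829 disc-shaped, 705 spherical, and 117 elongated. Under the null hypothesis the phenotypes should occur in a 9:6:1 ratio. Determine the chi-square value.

The 9:6:1 ratio has 16 parts, so with N = 1651 the expected counts are:
  disc-shaped: 1651 × 9/16 = 928.6875
  spherical: 1651 × 6/16 = 619.125
  elongated: 1651 × 1/16 = 103.1875
χ² = Σ (O − E)² / E
  disc-shaped: (829 − 928.6875)² / 928.6875 = 10.7007
  spherical: (705 − 619.125)² / 619.125 = 11.9112
  elongated: (117 − 103.1875)² / 103.1875 = 1.8489
χ² = 10.7007 + 11.9112 + 1.8489 = 24.4608 ≈ 24.461

24.461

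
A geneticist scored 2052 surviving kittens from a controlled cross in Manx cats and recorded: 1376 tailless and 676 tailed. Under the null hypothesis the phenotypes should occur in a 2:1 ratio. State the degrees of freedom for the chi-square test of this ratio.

A goodness-of-fit test with 2 phenotype classes has df = 2 − 1 = 1.

1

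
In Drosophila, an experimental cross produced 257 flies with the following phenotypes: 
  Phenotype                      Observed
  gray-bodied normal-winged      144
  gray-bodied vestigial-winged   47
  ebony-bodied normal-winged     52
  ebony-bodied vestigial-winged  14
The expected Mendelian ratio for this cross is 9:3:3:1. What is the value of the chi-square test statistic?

Under the 9:3:3:1 hypothesis (Σ ratio = 16, N = 257):
  gray-bodied normal-winged: 257 × 9/16 = 144.5625
  gray-bodied vestigial-winged: 257 × 3/16 = 48.1875
  ebony-bodied normal-winged: 257 × 3/16 = 48.1875
  ebony-bodied vestigial-winged: 257 × 1/16 = 16.0625
χ² = Σ (O − E)² / E
  gray-bodied normal-winged: (144 − 144.5625)² / 144.5625 = 0.0022
  gray-bodied vestigial-winged: (47 − 48.1875)² / 48.1875 = 0.0293
  ebony-bodied normal-winged: (52 − 48.1875)² / 48.1875 = 0.3016
  ebony-bodied vestigial-winged: (14 − 16.0625)² / 16.0625 = 0.2648
χ² = 0.0022 + 0.0293 + 0.3016 + 0.2648 = 0.5979 ≈ 0.598

0.598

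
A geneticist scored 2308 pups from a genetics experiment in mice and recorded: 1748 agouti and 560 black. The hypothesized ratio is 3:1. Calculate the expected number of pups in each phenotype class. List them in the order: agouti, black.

Under the 3:1 hypothesis (Σ ratio = 4, N = 2308):
  agouti: 2308 × 3/4 = 1731
  black: 2308 × 1/4 = 577

1731, 577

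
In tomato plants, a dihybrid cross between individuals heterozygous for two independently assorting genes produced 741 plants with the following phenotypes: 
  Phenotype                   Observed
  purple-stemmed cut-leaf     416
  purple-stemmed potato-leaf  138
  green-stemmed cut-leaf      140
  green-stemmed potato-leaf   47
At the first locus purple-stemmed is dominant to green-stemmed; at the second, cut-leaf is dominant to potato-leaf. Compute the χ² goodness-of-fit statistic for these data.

0.026

A dihybrid F₂ with independent assortment and complete dominance at both loci gives a 9:3:3:1 phenotypic ratio.
Expected counts for N = 741 under a 9:3:3:1 ratio (total parts = 16):
  purple-stemmed cut-leaf: 741 × 9/16 = 416.8125
  purple-stemmed potato-leaf: 741 × 3/16 = 138.9375
  green-stemmed cut-leaf: 741 × 3/16 = 138.9375
  green-stemmed potato-leaf: 741 × 1/16 = 46.3125
χ² = Σ (O − E)² / E
  purple-stemmed cut-leaf: (416 − 416.8125)² / 416.8125 = 0.0016
  purple-stemmed potato-leaf: (138 − 138.9375)² / 138.9375 = 0.0063
  green-stemmed cut-leaf: (140 − 138.9375)² / 138.9375 = 0.0081
  green-stemmed potato-leaf: (47 − 46.3125)² / 46.3125 = 0.0102
χ² = 0.0016 + 0.0063 + 0.0081 + 0.0102 = 0.0262 ≈ 0.026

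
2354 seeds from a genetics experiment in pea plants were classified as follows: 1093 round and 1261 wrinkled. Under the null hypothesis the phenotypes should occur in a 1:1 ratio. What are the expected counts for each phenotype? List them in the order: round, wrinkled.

1177, 1177

The 1:1 ratio has 2 parts, so with N = 2354 the expected counts are:
  round: 2354 × 1/2 = 1177
  wrinkled: 2354 × 1/2 = 1177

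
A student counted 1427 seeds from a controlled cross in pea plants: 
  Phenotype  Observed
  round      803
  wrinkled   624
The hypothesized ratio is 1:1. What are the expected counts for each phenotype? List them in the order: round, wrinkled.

The 1:1 ratio has 2 parts, so with N = 1427 the expected counts are:
  round: 1427 × 1/2 = 713.5
  wrinkled: 1427 × 1/2 = 713.5

713.5, 713.5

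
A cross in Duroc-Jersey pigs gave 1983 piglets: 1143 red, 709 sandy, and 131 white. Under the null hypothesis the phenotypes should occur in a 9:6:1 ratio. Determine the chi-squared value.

The 9:6:1 ratio has 16 parts, so with N = 1983 the expected counts are:
  red: 1983 × 9/16 = 1115.4375
  sandy: 1983 × 6/16 = 743.625
  white: 1983 × 1/16 = 123.9375
χ² = Σ (O − E)² / E
  red: (1143 − 1115.4375)² / 1115.4375 = 0.6811
  sandy: (709 − 743.625)² / 743.625 = 1.6122
  white: (131 − 123.9375)² / 123.9375 = 0.4025
χ² = 0.6811 + 1.6122 + 0.4025 = 2.6958 ≈ 2.696

2.696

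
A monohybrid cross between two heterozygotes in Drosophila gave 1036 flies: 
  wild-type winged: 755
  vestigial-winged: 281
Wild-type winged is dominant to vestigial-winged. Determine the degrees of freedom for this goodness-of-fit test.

For a monohybrid cross between heterozygotes with complete dominance, the expected phenotypic ratio is 3:1.
A goodness-of-fit test with 2 phenotype classes has df = 2 − 1 = 1.

1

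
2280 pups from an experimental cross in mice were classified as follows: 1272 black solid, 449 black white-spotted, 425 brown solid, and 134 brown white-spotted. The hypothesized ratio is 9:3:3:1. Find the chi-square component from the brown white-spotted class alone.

Total ratio parts = 16. Expected numbers out of 2280:
  black solid: 2280 × 9/16 = 1282.5
  black white-spotted: 2280 × 3/16 = 427.5
  brown solid: 2280 × 3/16 = 427.5
  brown white-spotted: 2280 × 1/16 = 142.5
Contribution of brown white-spotted: (134 − 142.5)² / 142.5 = 0.5070

0.507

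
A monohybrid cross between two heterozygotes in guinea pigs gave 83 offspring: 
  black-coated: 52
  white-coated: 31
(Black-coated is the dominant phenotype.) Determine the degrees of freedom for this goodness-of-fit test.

1

For a monohybrid cross between heterozygotes with complete dominance, the expected phenotypic ratio is 3:1.
A goodness-of-fit test with 2 phenotype classes has df = 2 − 1 = 1.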